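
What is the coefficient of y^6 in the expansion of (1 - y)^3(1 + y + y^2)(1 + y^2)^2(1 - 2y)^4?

(1 - y)^3 has coefficients 1,-3,3,-1 for degrees 0…3.
(1 + y + y^2) has coefficients 1,1,1,0,0,0,0 for degrees 0…6.
Multiplying by (1 + y^2)^2 gives running coefficients 1,1,3,2,3,1,1 for degrees 0…6.
Finally multiplying by (1 - 2y)^4, the product of all factors after the first has coefficients 1,-7,19,-30,43,-55,49 for degrees 0…6.
[y^6] = 1·49 − 3·(-55) + 3·43 − 1·(-30) = 373.

373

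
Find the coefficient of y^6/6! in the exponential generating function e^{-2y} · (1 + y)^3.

-32

The EGF product rule gives c_6 = Σ_{k_1+k_2=6} C(6; k_1,k_2) · ∏ g_i(k_i), where e^{-2y} gives (-2)^k; (1+y)^3 gives the falling factorial (3)_k.
g_1(k) for k = 0…6: 1, -2, 4, -8, 16, -32, 64.
g_2(k) for k = 0…6: 1, 3, 6, 6, 0, 0, 0.
c_6 = Σ_k C(6,k)·g_1(k)·g_2(6−k) = 20·(-8)·6 + 15·16·6 + 6·(-32)·3 + 1·64·1 = −960 + 1440 − 576 + 64 = -32.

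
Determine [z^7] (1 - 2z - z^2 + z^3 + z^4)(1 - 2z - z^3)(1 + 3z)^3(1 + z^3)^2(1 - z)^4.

835

(1 - 2z - z^2 + z^3 + z^4) has coefficients 1,-2,-1,1,1 for degrees 0…4.
(1 - 2z - z^3) has coefficients 1,-2,0,-1,0,0,0,0 for degrees 0…7.
Multiplying by (1 + 3z)^3 gives running coefficients 1,7,9,-28,-63,-27,-27,0 for degrees 0…7.
Multiplying by (1 + z^3)^2 gives running coefficients 1,7,9,-26,-49,-9,-82,-119 for degrees 0…7.
Finally multiplying by (1 - z)^4, the product of all factors after the first has coefficients 1,3,-13,-24,82,2,-227,325 for degrees 0…7.
[z^7] = 1·325 − 2·(-227) − 1·2 + 1·82 + 1·(-24) = 835.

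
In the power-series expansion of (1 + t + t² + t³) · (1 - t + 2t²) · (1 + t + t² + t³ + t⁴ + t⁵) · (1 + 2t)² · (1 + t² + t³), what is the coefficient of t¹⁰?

(1 + t + t² + t³) has coefficients 1,1,1,1 for degrees 0…3.
(1 - t + 2t²) has coefficients 1,-1,2,0,0,0,0,0,0,0,0 for degrees 0…10.
Multiplying by (1 + t + t² + t³ + t⁴ + t⁵) gives running coefficients 1,0,2,2,2,2,1,2,0,0,0 for degrees 0…10.
Multiplying by (1 + 2t)² gives running coefficients 1,4,6,10,18,18,17,14,12,8,0 for degrees 0…10.
Finally multiplying by (1 + t² + t³), the product of all factors after the first has coefficients 1,4,7,15,28,34,45,50,47,39,26 for degrees 0…10.
[t¹⁰] = 1·26 + 1·39 + 1·47 + 1·50 = 162.

162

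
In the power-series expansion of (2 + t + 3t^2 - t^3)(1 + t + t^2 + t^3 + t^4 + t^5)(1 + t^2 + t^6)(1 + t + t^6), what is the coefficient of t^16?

4

(2 + t + 3t^2 - t^3) has coefficients 2,1,3,-1 for degrees 0…3.
(1 + t + t^2 + t^3 + t^4 + t^5) has coefficients 1,1,1,1,1,1,0,0,0,0,0,0,0,0,0,0,0 for degrees 0…16.
Multiplying by (1 + t^2 + t^6) gives running coefficients 1,1,2,2,2,2,2,2,1,1,1,1,0,0,0,0,0 for degrees 0…16.
Finally multiplying by (1 + t + t^6), the product of all factors after the first has coefficients 1,2,3,4,4,4,5,5,5,4,4,4,3,2,1,1,1 for degrees 0…16.
[t^16] = 2·1 + 1·1 + 3·1 − 1·2 = 4.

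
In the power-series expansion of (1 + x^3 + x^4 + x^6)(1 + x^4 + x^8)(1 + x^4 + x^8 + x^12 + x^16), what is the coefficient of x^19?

3

(1 + x^3 + x^4 + x^6) has coefficients 1,0,0,1,1,0,1 for degrees 0…6.
(1 + x^4 + x^8) has coefficients 1,0,0,0,1,0,0,0,1,0,0,0,0,0,0,0,0,0,0,0 for degrees 0…19.
Finally multiplying by (1 + x^4 + x^8 + x^12 + x^16), the product of all factors after the first has coefficients 1,0,0,0,2,0,0,0,3,0,0,0,3,0,0,0,3,0,0,0 for degrees 0…19.
[x^19] = 1·0 + 1·3 + 1·0 + 1·0 = 3.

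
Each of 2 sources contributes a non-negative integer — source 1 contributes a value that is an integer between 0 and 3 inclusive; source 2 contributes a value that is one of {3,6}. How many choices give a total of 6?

2

The generating function for the choices is (1 + y + y^2 + y^3)·(y^3 + y^6); the count is [y^6].
(1 + y + y^2 + y^3) has coefficients 1,1,1,1 for degrees 0…3.
(y^3 + y^6) has coefficients 0,0,0,1,0,0,1 for degrees 0…6.
[y^6] = 1·1 + 1·0 + 1·0 + 1·1 = 2.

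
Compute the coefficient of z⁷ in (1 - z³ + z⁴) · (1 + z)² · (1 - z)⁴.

5

(1 - z³ + z⁴) has coefficients 1,0,0,-1,1 for degrees 0…4.
(1 + z)² has coefficients 1,2,1,0,0,0,0,0 for degrees 0…7.
Finally multiplying by (1 - z)⁴, the product of all factors after the first has coefficients 1,-2,-1,4,-1,-2,1,0 for degrees 0…7.
[z⁷] = 1·0 − 1·(-1) + 1·4 = 5.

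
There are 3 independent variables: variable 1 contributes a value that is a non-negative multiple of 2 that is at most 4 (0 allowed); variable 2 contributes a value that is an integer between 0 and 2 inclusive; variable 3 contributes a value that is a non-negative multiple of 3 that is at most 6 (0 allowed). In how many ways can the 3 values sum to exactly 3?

2

The generating function for the choices is (1 + y^2 + y^4)·(1 + y + y^2)·(1 + y^3 + y^6); the count is [y^3].
(1 + y^2 + y^4) has coefficients 1,0,1,0 for degrees 0…3.
(1 + y + y^2) has coefficients 1,1,1,0 for degrees 0…3.
Finally multiplying by (1 + y^3 + y^6), the product of all factors after the first has coefficients 1,1,1,1 for degrees 0…3.
[y^3] = 1·1 + 1·1 = 2.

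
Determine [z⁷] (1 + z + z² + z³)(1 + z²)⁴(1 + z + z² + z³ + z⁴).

45

(1 + z + z² + z³) has coefficients 1,1,1,1 for degrees 0…3.
(1 + z²)⁴ has coefficients 1,0,4,0,6,0,4,0 for degrees 0…7.
Finally multiplying by (1 + z + z² + z³ + z⁴), the product of all factors after the first has coefficients 1,1,5,5,11,10,14,10 for degrees 0…7.
[z⁷] = 1·10 + 1·14 + 1·10 + 1·11 = 45.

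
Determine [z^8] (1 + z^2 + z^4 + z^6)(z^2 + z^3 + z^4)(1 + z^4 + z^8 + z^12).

(1 + z^2 + z^4 + z^6) has coefficients 1,0,1,0,1,0,1 for degrees 0…6.
(z^2 + z^3 + z^4) has coefficients 0,0,1,1,1,0,0,0,0 for degrees 0…8.
Finally multiplying by (1 + z^4 + z^8 + z^12), the product of all factors after the first has coefficients 0,0,1,1,1,0,1,1,1 for degrees 0…8.
[z^8] = 1·1 + 1·1 + 1·1 + 1·1 = 4.

4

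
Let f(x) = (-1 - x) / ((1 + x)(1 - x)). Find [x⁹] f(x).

-1

Partial fractions give a closed form: a_n = (-1)·1^n.
At n = 9: a_9 = -1.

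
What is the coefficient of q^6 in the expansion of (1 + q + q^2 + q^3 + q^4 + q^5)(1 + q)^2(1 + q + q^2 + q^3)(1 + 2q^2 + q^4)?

(1 + q + q^2 + q^3 + q^4 + q^5) has coefficients 1,1,1,1,1,1 for degrees 0…5.
(1 + q)^2 has coefficients 1,2,1,0,0,0,0 for degrees 0…6.
Multiplying by (1 + q + q^2 + q^3) gives running coefficients 1,3,4,4,3,1,0 for degrees 0…6.
Finally multiplying by (1 + 2q^2 + q^4), the product of all factors after the first has coefficients 1,3,6,10,12,12,10 for degrees 0…6.
[q^6] = 1·10 + 1·12 + 1·12 + 1·10 + 1·6 + 1·3 = 53.

53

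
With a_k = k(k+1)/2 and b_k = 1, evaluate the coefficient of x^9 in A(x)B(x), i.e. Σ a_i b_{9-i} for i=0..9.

This is [x^9] in the product of the two ordinary generating functions.
Σ = 0·1 + 1·1 + 3·1 + 6·1 + 10·1 + 15·1 + 21·1 + 28·1 + 36·1 + 45·1 = 165.

165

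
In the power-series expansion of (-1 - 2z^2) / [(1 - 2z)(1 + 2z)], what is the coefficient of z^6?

-96

The denominator gives the recurrence a_n = 4a_(n−2) for n ≥ 3; the numerator fixes a_0 = -1, a_1 = 0, a_2 = -6.
Iterating: -1, 0, -6, 0, -24, 0, -96, so a_6 = -96.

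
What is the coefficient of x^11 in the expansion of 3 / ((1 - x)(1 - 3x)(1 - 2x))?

2366910

Partial fractions give a closed form: a_n = (3/2)·1^n + (27/2)·3^n + (-12)·2^n.
At n = 11: a_11 = 2366910.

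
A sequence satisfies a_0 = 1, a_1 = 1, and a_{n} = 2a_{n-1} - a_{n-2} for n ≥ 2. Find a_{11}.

The ordinary generating function has denominator 1 - 2t + t^2.
Iterating the recurrence: a_0,…,a_{11} = 1, 1, 1, 1, 1, 1, 1, 1, 1, 1, 1, 1.

1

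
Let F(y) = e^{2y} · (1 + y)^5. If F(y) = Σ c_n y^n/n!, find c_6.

The EGF product rule gives c_6 = Σ_{k_1+k_2=6} C(6; k_1,k_2) · ∏ g_i(k_i), where e^{2y} gives (2)^k; (1+y)^5 gives the falling factorial (5)_k.
g_1(k) for k = 0…6: 1, 2, 4, 8, 16, 32, 64.
g_2(k) for k = 0…6: 1, 5, 20, 60, 120, 120, 0.
c_6 = Σ_k C(6,k)·g_1(k)·g_2(6−k) = 6·2·120 + 15·4·120 + 20·8·60 + 15·16·20 + 6·32·5 + 1·64·1 = 1440 + 7200 + 9600 + 4800 + 960 + 64 = 24064.

24064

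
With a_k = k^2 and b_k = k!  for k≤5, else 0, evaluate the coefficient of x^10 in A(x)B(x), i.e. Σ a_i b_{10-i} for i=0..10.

The convolution is the x^10 coefficient of A(x)B(x).
Σ = 0·0 + 1·0 + 4·0 + 9·0 + 16·0 + 25·120 + 36·24 + 49·6 + 64·2 + 81·1 + 100·1 = 4467.

4467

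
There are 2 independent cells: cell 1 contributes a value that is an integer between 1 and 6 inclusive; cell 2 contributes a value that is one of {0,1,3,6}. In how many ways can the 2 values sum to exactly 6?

3

The generating function for the choices is (y + y^2 + y^3 + y^4 + y^5 + y^6)·(1 + y + y^3 + y^6); the count is [y^6].
(y + y^2 + y^3 + y^4 + y^5 + y^6) has coefficients 0,1,1,1,1,1,1 for degrees 0…6.
(1 + y + y^3 + y^6) has coefficients 1,1,0,1,0,0,1 for degrees 0…6.
[y^6] = 1·0 + 1·0 + 1·1 + 1·0 + 1·1 + 1·1 = 3.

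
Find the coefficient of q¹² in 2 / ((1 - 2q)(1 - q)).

The denominator gives the recurrence a_n = 3a_(n−1) − 2a_(n−2) for n ≥ 2; the numerator fixes a_0 = 2, a_1 = 6.
Iterating: 2, 6, 14, 30, 62, 126, 254, 510, 1022, 2046, 4094, 8190, 16382, so a_12 = 16382.

16382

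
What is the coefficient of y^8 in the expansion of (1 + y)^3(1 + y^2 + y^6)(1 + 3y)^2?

30

(1 + y)^3 has coefficients 1,3,3,1 for degrees 0…3.
(1 + y^2 + y^6) has coefficients 1,0,1,0,0,0,1,0,0 for degrees 0…8.
Finally multiplying by (1 + 3y)^2, the product of all factors after the first has coefficients 1,6,10,6,9,0,1,6,9 for degrees 0…8.
[y^8] = 1·9 + 3·6 + 3·1 + 1·0 = 30.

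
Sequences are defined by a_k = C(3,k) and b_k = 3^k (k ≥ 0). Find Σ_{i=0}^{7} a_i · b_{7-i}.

5184

The convolution is the x^7 coefficient of A(x)B(x).
Σ = 1·2187 + 3·729 + 3·243 + 1·81 + 0·27 + 0·9 + 0·3 + 0·1 = 5184.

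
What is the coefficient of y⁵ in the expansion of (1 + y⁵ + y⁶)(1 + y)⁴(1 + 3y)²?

43

(1 + y⁵ + y⁶) has coefficients 1,0,0,0,0,1 for degrees 0…5.
(1 + y)⁴ has coefficients 1,4,6,4,1,0 for degrees 0…5.
Finally multiplying by (1 + 3y)², the product of all factors after the first has coefficients 1,10,39,76,79,42 for degrees 0…5.
[y⁵] = 1·42 + 1·1 = 43.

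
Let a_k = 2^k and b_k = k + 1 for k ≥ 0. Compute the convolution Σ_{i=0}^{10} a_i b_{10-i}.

4083

This is [x^10] in the product of the two ordinary generating functions.
Σ = 1·11 + 2·10 + 4·9 + 8·8 + 16·7 + 32·6 + 64·5 + 128·4 + 256·3 + 512·2 + 1024·1 = 4083.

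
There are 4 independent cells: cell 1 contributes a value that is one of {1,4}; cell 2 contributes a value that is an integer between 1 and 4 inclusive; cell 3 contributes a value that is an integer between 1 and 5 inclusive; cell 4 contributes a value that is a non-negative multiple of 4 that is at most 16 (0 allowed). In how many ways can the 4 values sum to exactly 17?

10

The generating function for the choices is (q + q⁴)·(q + q² + q³ + q⁴)·(q + q² + q³ + q⁴ + q⁵)·(1 + q⁴ + q⁸ + q¹² + q¹⁶); the count is [q¹⁷].
(q + q⁴) has coefficients 0,1,0,0,1 for degrees 0…4.
(q + q² + q³ + q⁴) has coefficients 0,1,1,1,1,0,0,0,0,0,0,0,0,0,0,0,0,0 for degrees 0…17.
Multiplying by (q + q² + q³ + q⁴ + q⁵) gives running coefficients 0,0,1,2,3,4,4,3,2,1,0,0,0,0,0,0,0,0 for degrees 0…17.
Finally multiplying by (1 + q⁴ + q⁸ + q¹² + q¹⁶), the product of all factors after the first has coefficients 0,0,1,2,3,4,5,5,5,5,5,5,5,5,5,5,5,5 for degrees 0…17.
[q¹⁷] = 1·5 + 1·5 = 10.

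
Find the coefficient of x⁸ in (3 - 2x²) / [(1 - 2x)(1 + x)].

The denominator gives the recurrence a_n = a_(n−1) + 2a_(n−2) for n ≥ 3; the numerator fixes a_0 = 3, a_1 = 3, a_2 = 7.
Iterating: 3, 3, 7, 13, 27, 53, 107, 213, 427, so a_8 = 427.

427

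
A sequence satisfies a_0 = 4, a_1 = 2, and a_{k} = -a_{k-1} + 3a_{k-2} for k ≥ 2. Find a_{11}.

The ordinary generating function has denominator 1 + y - 3y^2.
Iterating the recurrence: a_0,…,a_{11} = 4, 2, 10, -4, 34, -46, 148, -286, 730, -1588, 3778, -8542.

-8542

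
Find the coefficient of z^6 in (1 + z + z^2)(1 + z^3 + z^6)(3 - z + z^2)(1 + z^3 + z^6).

(1 + z + z^2) has coefficients 1,1,1 for degrees 0…2.
(1 + z^3 + z^6) has coefficients 1,0,0,1,0,0,1 for degrees 0…6.
Multiplying by (3 - z + z^2) gives running coefficients 3,-1,1,3,-1,1,3 for degrees 0…6.
Finally multiplying by (1 + z^3 + z^6), the product of all factors after the first has coefficients 3,-1,1,6,-2,2,9 for degrees 0…6.
[z^6] = 1·9 + 1·2 + 1·(-2) = 9.

9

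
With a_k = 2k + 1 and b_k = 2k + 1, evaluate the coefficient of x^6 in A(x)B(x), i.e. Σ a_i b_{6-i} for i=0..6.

231

This is [x^6] in the product of the two ordinary generating functions.
Σ = 1·13 + 3·11 + 5·9 + 7·7 + 9·5 + 11·3 + 13·1 = 231.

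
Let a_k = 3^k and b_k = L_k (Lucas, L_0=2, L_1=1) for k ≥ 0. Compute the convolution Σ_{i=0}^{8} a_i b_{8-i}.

19628

The convolution is the t^8 coefficient of A(t)B(t).
Σ = 1·47 + 3·29 + 9·18 + 27·11 + 81·7 + 243·4 + 729·3 + 2187·1 + 6561·2 = 19628.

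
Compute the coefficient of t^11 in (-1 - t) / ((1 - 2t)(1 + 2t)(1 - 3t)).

-421876

The denominator gives the recurrence a_n = 3a_(n−1) + 4a_(n−2) − 12a_(n−3) for n ≥ 3; the numerator fixes a_0 = -1, a_1 = -4, a_2 = -16.
Iterating: -1, -4, -16, -52, -172, -532, -1660, -5044, -15388, -46420, -140284, -421876, so a_11 = -421876.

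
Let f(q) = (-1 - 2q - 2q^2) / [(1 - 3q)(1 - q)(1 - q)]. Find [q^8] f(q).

-27861

The denominator gives the recurrence a_n = 5a_(n−1) − 7a_(n−2) + 3a_(n−3) for n ≥ 3; the numerator fixes a_0 = -1, a_1 = -7, a_2 = -30.
Iterating: -1, -7, -30, -104, -331, -1017, -3080, -9274, -27861, so a_8 = -27861.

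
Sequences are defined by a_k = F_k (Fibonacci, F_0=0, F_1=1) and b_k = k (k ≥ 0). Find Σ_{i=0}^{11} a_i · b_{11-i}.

364

The convolution is the x^11 coefficient of A(x)B(x).
Σ = 0·11 + 1·10 + 1·9 + 2·8 + 3·7 + 5·6 + 8·5 + 13·4 + 21·3 + 34·2 + 55·1 + 89·0 = 364.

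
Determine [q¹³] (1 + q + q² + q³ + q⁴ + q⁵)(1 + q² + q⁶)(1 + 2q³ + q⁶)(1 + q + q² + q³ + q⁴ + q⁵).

34

(1 + q + q² + q³ + q⁴ + q⁵) has coefficients 1,1,1,1,1,1 for degrees 0…5.
(1 + q² + q⁶) has coefficients 1,0,1,0,0,0,1,0,0,0,0,0,0,0 for degrees 0…13.
Multiplying by (1 + 2q³ + q⁶) gives running coefficients 1,0,1,2,0,2,2,0,1,2,0,0,1,0 for degrees 0…13.
Finally multiplying by (1 + q + q² + q³ + q⁴ + q⁵), the product of all factors after the first has coefficients 1,1,2,4,4,6,7,7,7,7,7,5,4,4 for degrees 0…13.
[q¹³] = 1·4 + 1·4 + 1·5 + 1·7 + 1·7 + 1·7 = 34.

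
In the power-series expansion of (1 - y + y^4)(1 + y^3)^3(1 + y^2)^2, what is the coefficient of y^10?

(1 - y + y^4) has coefficients 1,-1,0,0,1 for degrees 0…4.
(1 + y^3)^3 has coefficients 1,0,0,3,0,0,3,0,0,1,0 for degrees 0…10.
Finally multiplying by (1 + y^2)^2, the product of all factors after the first has coefficients 1,0,2,3,1,6,3,3,6,1,3 for degrees 0…10.
[y^10] = 1·3 − 1·1 + 1·3 = 5.

5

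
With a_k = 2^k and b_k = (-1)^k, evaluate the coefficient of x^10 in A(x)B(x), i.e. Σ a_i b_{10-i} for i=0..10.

683

Write out a_i and b_{10-i} for i = 0,…,10 and sum the products.
Σ = 1·1 + 2·(-1) + 4·1 + 8·(-1) + 16·1 + 32·(-1) + 64·1 + 128·(-1) + 256·1 + 512·(-1) + 1024·1 = 683.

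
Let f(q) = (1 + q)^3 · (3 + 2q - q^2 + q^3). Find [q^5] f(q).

(1 + q)^3 has coefficients 1,3,3,1 for degrees 0…3.
(3 + 2q - q^2 + q^3) has coefficients 3,2,-1,1,0,0 for degrees 0…5.
[q^5] = 1·0 + 3·0 + 3·1 + 1·(-1) = 2.

2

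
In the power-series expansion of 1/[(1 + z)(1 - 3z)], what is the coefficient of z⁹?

Partial fractions give a closed form: a_n = (1/4)·(-1)^n + (3/4)·3^n.
At n = 9: a_9 = 14762.

14762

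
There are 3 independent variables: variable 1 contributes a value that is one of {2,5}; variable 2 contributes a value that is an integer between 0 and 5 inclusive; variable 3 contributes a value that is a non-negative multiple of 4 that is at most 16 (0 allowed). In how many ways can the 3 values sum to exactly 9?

3

The generating function for the choices is (t² + t⁵)·(1 + t + t² + t³ + t⁴ + t⁵)·(1 + t⁴ + t⁸ + t¹² + t¹⁶); the count is [t⁹].
(t² + t⁵) has coefficients 0,0,1,0,0,1 for degrees 0…5.
(1 + t + t² + t³ + t⁴ + t⁵) has coefficients 1,1,1,1,1,1,0,0,0,0 for degrees 0…9.
Finally multiplying by (1 + t⁴ + t⁸ + t¹² + t¹⁶), the product of all factors after the first has coefficients 1,1,1,1,2,2,1,1,2,2 for degrees 0…9.
[t⁹] = 1·1 + 1·2 = 3.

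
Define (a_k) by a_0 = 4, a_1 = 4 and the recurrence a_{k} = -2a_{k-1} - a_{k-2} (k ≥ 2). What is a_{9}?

68

The ordinary generating function has denominator 1 + 2t + t^2.
Iterating the recurrence: a_0,…,a_{9} = 4, 4, -12, 20, -28, 36, -44, 52, -60, 68.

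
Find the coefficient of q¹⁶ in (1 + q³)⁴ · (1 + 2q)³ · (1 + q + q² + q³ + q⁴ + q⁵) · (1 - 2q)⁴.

(1 + q³)⁴ has coefficients 1,0,0,4,0,0,6,0,0,4,0,0,1 for degrees 0…12.
(1 + 2q)³ has coefficients 1,6,12,8,0,0,0,0,0,0,0,0,0,0,0,0,0 for degrees 0…16.
Multiplying by (1 + q + q² + q³ + q⁴ + q⁵) gives running coefficients 1,7,19,27,27,27,26,20,8,0,0,0,0,0,0,0,0 for degrees 0…16.
Finally multiplying by (1 - 2q)⁴, the product of all factors after the first has coefficients 1,-1,-13,11,59,-37,-102,28,40,16,-32,64,128,0,0,0,0 for degrees 0…16.
[q¹⁶] = 1·0 + 4·0 + 6·(-32) + 4·28 + 1·59 = -21.

-21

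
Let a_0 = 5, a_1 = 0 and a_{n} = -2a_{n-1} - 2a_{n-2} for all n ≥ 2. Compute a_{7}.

The ordinary generating function has denominator 1 + 2z + 2z^2.
Iterating the recurrence: a_0,…,a_{7} = 5, 0, -10, 20, -20, 0, 40, -80.

-80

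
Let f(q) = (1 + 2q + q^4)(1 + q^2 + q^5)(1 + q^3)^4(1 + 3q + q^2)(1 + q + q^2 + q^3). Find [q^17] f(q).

(1 + 2q + q^4) has coefficients 1,2,0,0,1 for degrees 0…4.
(1 + q^2 + q^5) has coefficients 1,0,1,0,0,1,0,0,0,0,0,0,0,0,0,0,0,0 for degrees 0…17.
Multiplying by (1 + q^3)^4 gives running coefficients 1,0,1,4,0,5,6,0,10,4,0,10,1,0,5,0,0,1 for degrees 0…17.
Multiplying by (1 + 3q + q^2) gives running coefficients 1,3,2,7,13,9,21,23,16,34,22,14,31,13,6,15,5,1 for degrees 0…17.
Finally multiplying by (1 + q + q^2 + q^3), the product of all factors after the first has coefficients 1,4,6,13,25,31,50,66,69,94,95,86,101,80,64,65,39,27 for degrees 0…17.
[q^17] = 1·27 + 2·39 + 1·80 = 185.

185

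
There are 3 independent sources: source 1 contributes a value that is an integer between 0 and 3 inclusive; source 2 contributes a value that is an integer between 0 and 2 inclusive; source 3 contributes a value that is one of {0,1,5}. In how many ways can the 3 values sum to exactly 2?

The generating function for the choices is (1 + y + y^2 + y^3)·(1 + y + y^2)·(1 + y + y^5); the count is [y^2].
(1 + y + y^2 + y^3) has coefficients 1,1,1 for degrees 0…2.
(1 + y + y^2) has coefficients 1,1,1 for degrees 0…2.
Finally multiplying by (1 + y + y^5), the product of all factors after the first has coefficients 1,2,2 for degrees 0…2.
[y^2] = 1·2 + 1·2 + 1·1 = 5.

5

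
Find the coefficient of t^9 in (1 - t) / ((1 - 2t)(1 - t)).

Partial fractions give a closed form: a_n = (1)·2^n.
At n = 9: a_9 = 512.

512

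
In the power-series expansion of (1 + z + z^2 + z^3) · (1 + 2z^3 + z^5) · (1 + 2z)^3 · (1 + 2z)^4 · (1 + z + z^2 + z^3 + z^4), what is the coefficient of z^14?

(1 + z + z^2 + z^3) has coefficients 1,1,1,1 for degrees 0…3.
(1 + 2z^3 + z^5) has coefficients 1,0,0,2,0,1,0,0,0,0,0,0,0,0,0 for degrees 0…14.
Multiplying by (1 + 2z)^3 gives running coefficients 1,6,12,10,12,25,22,12,8,0,0,0,0,0,0 for degrees 0…14.
Multiplying by (1 + 2z)^4 gives running coefficients 1,14,84,282,588,841,1022,1332,1624,1456,928,448,128,0,0 for degrees 0…14.
Finally multiplying by (1 + z + z^2 + z^3 + z^4), the product of all factors after the first has coefficients 1,15,99,381,969,1809,2817,4065,5407,6275,6362,5788,4584,2960,1504 for degrees 0…14.
[z^14] = 1·1504 + 1·2960 + 1·4584 + 1·5788 = 14836.

14836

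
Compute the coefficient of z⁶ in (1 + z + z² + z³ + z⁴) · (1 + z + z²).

(1 + z + z² + z³ + z⁴) has coefficients 1,1,1,1,1 for degrees 0…4.
(1 + z + z²) has coefficients 1,1,1,0,0,0,0 for degrees 0…6.
[z⁶] = 1·0 + 1·0 + 1·0 + 1·0 + 1·1 = 1.

1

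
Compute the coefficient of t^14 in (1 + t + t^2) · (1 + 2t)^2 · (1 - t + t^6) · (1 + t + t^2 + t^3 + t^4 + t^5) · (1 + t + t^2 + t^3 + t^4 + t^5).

124

(1 + t + t^2) has coefficients 1,1,1 for degrees 0…2.
(1 + 2t)^2 has coefficients 1,4,4,0,0,0,0,0,0,0,0,0,0,0,0 for degrees 0…14.
Multiplying by (1 - t + t^6) gives running coefficients 1,3,0,-4,0,0,1,4,4,0,0,0,0,0,0 for degrees 0…14.
Multiplying by (1 + t + t^2 + t^3 + t^4 + t^5) gives running coefficients 1,4,4,0,0,0,0,1,5,9,9,9,8,4,0 for degrees 0…14.
Finally multiplying by (1 + t + t^2 + t^3 + t^4 + t^5), the product of all factors after the first has coefficients 1,5,9,9,9,9,8,5,6,15,24,33,41,44,39 for degrees 0…14.
[t^14] = 1·39 + 1·44 + 1·41 = 124.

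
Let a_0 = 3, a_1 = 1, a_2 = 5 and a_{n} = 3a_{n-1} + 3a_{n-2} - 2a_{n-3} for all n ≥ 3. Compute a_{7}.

2347

The ordinary generating function has denominator 1 - 3z - 3z^2 + 2z^3.
Iterating the recurrence: a_0,…,a_{7} = 3, 1, 5, 12, 49, 173, 642, 2347.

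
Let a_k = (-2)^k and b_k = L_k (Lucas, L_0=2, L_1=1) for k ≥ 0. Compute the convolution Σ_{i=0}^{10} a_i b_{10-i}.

The convolution is the x^10 coefficient of A(x)B(x).
Σ = 1·123 − 2·76 + 4·47 − 8·29 + 16·18 − 32·11 + 64·7 − 128·4 + 256·3 − 512·1 + 1024·2 = 2103.

2103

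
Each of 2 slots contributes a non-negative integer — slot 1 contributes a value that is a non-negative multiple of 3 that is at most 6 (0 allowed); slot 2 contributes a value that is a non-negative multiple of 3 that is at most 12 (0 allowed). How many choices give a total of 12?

The generating function for the choices is (1 + q^3 + q^6)·(1 + q^3 + q^6 + q^9 + q^12); the count is [q^12].
(1 + q^3 + q^6) has coefficients 1,0,0,1,0,0,1 for degrees 0…6.
(1 + q^3 + q^6 + q^9 + q^12) has coefficients 1,0,0,1,0,0,1,0,0,1,0,0,1 for degrees 0…12.
[q^12] = 1·1 + 1·1 + 1·1 = 3.

3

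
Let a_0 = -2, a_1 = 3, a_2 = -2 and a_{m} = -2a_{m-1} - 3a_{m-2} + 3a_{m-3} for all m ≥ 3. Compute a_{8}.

-695

The ordinary generating function has denominator 1 + 2y + 3y^2 - 3y^3.
Iterating the recurrence: a_0,…,a_{8} = -2, 3, -2, -11, 37, -47, -50, 352, -695.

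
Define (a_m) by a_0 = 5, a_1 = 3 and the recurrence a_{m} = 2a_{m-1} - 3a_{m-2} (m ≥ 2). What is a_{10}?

-1161

The ordinary generating function has denominator 1 - 2x + 3x^2.
Iterating the recurrence: a_0,…,a_{10} = 5, 3, -9, -27, -27, 27, 135, 189, -27, -621, -1161.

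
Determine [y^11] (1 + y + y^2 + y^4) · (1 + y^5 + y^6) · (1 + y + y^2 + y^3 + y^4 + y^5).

(1 + y + y^2 + y^4) has coefficients 1,1,1,0,1 for degrees 0…4.
(1 + y^5 + y^6) has coefficients 1,0,0,0,0,1,1,0,0,0,0,0 for degrees 0…11.
Finally multiplying by (1 + y + y^2 + y^3 + y^4 + y^5), the product of all factors after the first has coefficients 1,1,1,1,1,2,2,2,2,2,2,1 for degrees 0…11.
[y^11] = 1·1 + 1·2 + 1·2 + 1·2 = 7.

7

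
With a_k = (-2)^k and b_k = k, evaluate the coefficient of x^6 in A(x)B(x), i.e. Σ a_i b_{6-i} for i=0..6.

The convolution is the x^6 coefficient of A(x)B(x).
Σ = 1·6 − 2·5 + 4·4 − 8·3 + 16·2 − 32·1 + 64·0 = -12.

-12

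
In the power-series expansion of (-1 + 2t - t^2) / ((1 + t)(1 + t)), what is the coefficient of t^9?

The denominator gives the recurrence a_n = −2a_(n−1) − a_(n−2) for n ≥ 3; the numerator fixes a_0 = -1, a_1 = 4, a_2 = -8.
Iterating: -1, 4, -8, 12, -16, 20, -24, 28, -32, 36, so a_9 = 36.

36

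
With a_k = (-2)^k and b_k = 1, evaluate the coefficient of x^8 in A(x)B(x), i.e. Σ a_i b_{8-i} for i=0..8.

Write out a_i and b_{8-i} for i = 0,…,8 and sum the products.
Σ = 1·1 − 2·1 + 4·1 − 8·1 + 16·1 − 32·1 + 64·1 − 128·1 + 256·1 = 171.

171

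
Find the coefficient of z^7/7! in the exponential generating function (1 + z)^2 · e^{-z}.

-29

The EGF product rule gives c_7 = Σ_{k_1+k_2=7} C(7; k_1,k_2) · ∏ g_i(k_i), where (1+z)^2 gives the falling factorial (2)_k; e^{-z} gives (-1)^k.
g_1(k) for k = 0…7: 1, 2, 2, 0, 0, 0, 0, 0.
g_2(k) for k = 0…7: 1, -1, 1, -1, 1, -1, 1, -1.
c_7 = Σ_k C(7,k)·g_1(k)·g_2(7−k) = 1·1·(-1) + 7·2·1 + 21·2·(-1) = −1 + 14 − 42 = -29.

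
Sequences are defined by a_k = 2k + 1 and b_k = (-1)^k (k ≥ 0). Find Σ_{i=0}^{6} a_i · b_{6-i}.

7

The convolution is the x^6 coefficient of A(x)B(x).
Σ = 1·1 + 3·(-1) + 5·1 + 7·(-1) + 9·1 + 11·(-1) + 13·1 = 7.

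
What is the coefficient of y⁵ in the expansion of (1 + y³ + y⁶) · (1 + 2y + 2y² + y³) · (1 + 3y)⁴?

512

(1 + y³ + y⁶) has coefficients 1,0,0,1,0,0 for degrees 0…5.
(1 + 2y + 2y² + y³) has coefficients 1,2,2,1,0,0 for degrees 0…5.
Finally multiplying by (1 + 3y)⁴, the product of all factors after the first has coefficients 1,14,80,241,417,432 for degrees 0…5.
[y⁵] = 1·432 + 1·80 = 512.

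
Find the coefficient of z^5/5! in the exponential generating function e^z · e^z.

32

The EGF product rule gives c_5 = Σ_{k_1+k_2=5} C(5; k_1,k_2) · ∏ g_i(k_i), where e^z gives (1)^k; e^z gives (1)^k.
g_1(k) for k = 0…5: 1, 1, 1, 1, 1, 1.
g_2(k) for k = 0…5: 1, 1, 1, 1, 1, 1.
c_5 = Σ_k C(5,k)·g_1(k)·g_2(5−k) = 1·1·1 + 5·1·1 + 10·1·1 + 10·1·1 + 5·1·1 + 1·1·1 = 1 + 5 + 10 + 10 + 5 + 1 = 32.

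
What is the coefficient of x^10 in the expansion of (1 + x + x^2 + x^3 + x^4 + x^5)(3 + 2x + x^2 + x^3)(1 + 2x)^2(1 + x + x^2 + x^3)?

(1 + x + x^2 + x^3 + x^4 + x^5) has coefficients 1,1,1,1,1,1 for degrees 0…5.
(3 + 2x + x^2 + x^3) has coefficients 3,2,1,1,0,0,0,0,0,0,0 for degrees 0…10.
Multiplying by (1 + 2x)^2 gives running coefficients 3,14,21,13,8,4,0,0,0,0,0 for degrees 0…10.
Finally multiplying by (1 + x + x^2 + x^3), the product of all factors after the first has coefficients 3,17,38,51,56,46,25,12,4,0,0 for degrees 0…10.
[x^10] = 1·0 + 1·0 + 1·4 + 1·12 + 1·25 + 1·46 = 87.

87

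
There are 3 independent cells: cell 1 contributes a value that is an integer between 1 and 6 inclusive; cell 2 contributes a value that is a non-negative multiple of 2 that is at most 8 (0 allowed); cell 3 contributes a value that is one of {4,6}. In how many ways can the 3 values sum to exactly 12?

The generating function for the choices is (t + t^2 + t^3 + t^4 + t^5 + t^6)·(1 + t^2 + t^4 + t^6 + t^8)·(t^4 + t^6); the count is [t^12].
(t + t^2 + t^3 + t^4 + t^5 + t^6) has coefficients 0,1,1,1,1,1,1 for degrees 0…6.
(1 + t^2 + t^4 + t^6 + t^8) has coefficients 1,0,1,0,1,0,1,0,1,0,0,0,0 for degrees 0…12.
Finally multiplying by (t^4 + t^6), the product of all factors after the first has coefficients 0,0,0,0,1,0,2,0,2,0,2,0,2 for degrees 0…12.
[t^12] = 1·0 + 1·2 + 1·0 + 1·2 + 1·0 + 1·2 = 6.

6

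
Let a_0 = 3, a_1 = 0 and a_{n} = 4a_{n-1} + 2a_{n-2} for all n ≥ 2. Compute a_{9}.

The ordinary generating function has denominator 1 - 4x - 2x^2.
Iterating the recurrence: a_0,…,a_{9} = 3, 0, 6, 24, 108, 480, 2136, 9504, 42288, 188160.

188160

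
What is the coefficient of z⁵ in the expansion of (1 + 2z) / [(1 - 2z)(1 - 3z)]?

1087

Partial fractions give a closed form: a_n = (-4)·2^n + (5)·3^n.
At n = 5: a_5 = 1087.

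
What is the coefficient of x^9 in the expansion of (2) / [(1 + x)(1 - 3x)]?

Partial fractions give a closed form: a_n = (1/2)·(-1)^n + (3/2)·3^n.
At n = 9: a_9 = 29524.

29524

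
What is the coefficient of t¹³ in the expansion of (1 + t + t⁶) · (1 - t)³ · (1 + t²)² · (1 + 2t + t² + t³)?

(1 + t + t⁶) has coefficients 1,1,0,0,0,0,1 for degrees 0…6.
(1 - t)³ has coefficients 1,-3,3,-1,0,0,0,0,0,0,0,0,0,0 for degrees 0…13.
Multiplying by (1 + t²)² gives running coefficients 1,-3,5,-7,7,-5,3,-1,0,0,0,0,0,0 for degrees 0…13.
Finally multiplying by (1 + 2t + t² + t³), the product of all factors after the first has coefficients 1,-1,0,1,-5,7,-7,7,-4,2,-1,0,0,0 for degrees 0…13.
[t¹³] = 1·0 + 1·0 + 1·7 = 7.

7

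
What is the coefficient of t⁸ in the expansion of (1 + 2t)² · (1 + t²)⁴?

17

(1 + 2t)² has coefficients 1,4,4 for degrees 0…2.
(1 + t²)⁴ has coefficients 1,0,4,0,6,0,4,0,1 for degrees 0…8.
[t⁸] = 1·1 + 4·0 + 4·4 = 17.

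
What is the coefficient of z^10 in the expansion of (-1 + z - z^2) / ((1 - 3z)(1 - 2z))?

-136245

The denominator gives the recurrence a_n = 5a_(n−1) − 6a_(n−2) for n ≥ 3; the numerator fixes a_0 = -1, a_1 = -4, a_2 = -15.
Iterating: -1, -4, -15, -51, -165, -519, -1605, -4911, -14925, -45159, -136245, so a_10 = -136245.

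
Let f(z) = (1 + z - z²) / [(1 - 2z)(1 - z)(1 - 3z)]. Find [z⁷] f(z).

11389

Partial fractions give a closed form: a_n = (-5)·2^n + (1/2)·1^n + (11/2)·3^n.
At n = 7: a_7 = 11389.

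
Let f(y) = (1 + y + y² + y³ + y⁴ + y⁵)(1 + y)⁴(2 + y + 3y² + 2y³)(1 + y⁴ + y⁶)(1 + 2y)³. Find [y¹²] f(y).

6662

(1 + y + y² + y³ + y⁴ + y⁵) has coefficients 1,1,1,1,1,1 for degrees 0…5.
(1 + y)⁴ has coefficients 1,4,6,4,1,0,0,0,0,0,0,0,0 for degrees 0…12.
Multiplying by (2 + y + 3y² + 2y³) gives running coefficients 2,9,19,28,32,25,11,2,0,0,0,0,0 for degrees 0…12.
Multiplying by (1 + y⁴ + y⁶) gives running coefficients 2,9,19,28,34,34,32,39,51,53,43,27,11 for degrees 0…12.
Finally multiplying by (1 + 2y)³, the product of all factors after the first has coefficients 2,21,97,266,502,726,868,911,941,1083,1285,1329,1113 for degrees 0…12.
[y¹²] = 1·1113 + 1·1329 + 1·1285 + 1·1083 + 1·941 + 1·911 = 6662.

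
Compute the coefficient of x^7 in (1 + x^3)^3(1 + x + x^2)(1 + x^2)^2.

12

(1 + x^3)^3 has coefficients 1,0,0,3,0,0,3,0 for degrees 0…7.
(1 + x + x^2) has coefficients 1,1,1,0,0,0,0,0 for degrees 0…7.
Finally multiplying by (1 + x^2)^2, the product of all factors after the first has coefficients 1,1,3,2,3,1,1,0 for degrees 0…7.
[x^7] = 1·0 + 3·3 + 3·1 = 12.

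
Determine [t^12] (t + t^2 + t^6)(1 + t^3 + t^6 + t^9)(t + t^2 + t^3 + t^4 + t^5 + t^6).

(t + t^2 + t^6) has coefficients 0,1,1,0,0,0,1 for degrees 0…6.
(1 + t^3 + t^6 + t^9) has coefficients 1,0,0,1,0,0,1,0,0,1,0,0,0 for degrees 0…12.
Finally multiplying by (t + t^2 + t^3 + t^4 + t^5 + t^6), the product of all factors after the first has coefficients 0,1,1,1,2,2,2,2,2,2,2,2,2 for degrees 0…12.
[t^12] = 1·2 + 1·2 + 1·2 = 6.

6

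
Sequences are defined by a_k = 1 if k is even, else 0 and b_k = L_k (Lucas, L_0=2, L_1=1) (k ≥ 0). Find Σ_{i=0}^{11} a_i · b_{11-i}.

320

The convolution is the t^11 coefficient of A(t)B(t).
Σ = 1·199 + 0·123 + 1·76 + 0·47 + 1·29 + 0·18 + 1·11 + 0·7 + 1·4 + 0·3 + 1·1 + 0·2 = 320.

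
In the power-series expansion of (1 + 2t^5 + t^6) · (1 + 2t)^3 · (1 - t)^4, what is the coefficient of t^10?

29

(1 + 2t^5 + t^6) has coefficients 1,0,0,0,0,2,1 for degrees 0…6.
(1 + 2t)^3 has coefficients 1,6,12,8,0,0,0,0,0,0,0 for degrees 0…10.
Finally multiplying by (1 - t)^4, the product of all factors after the first has coefficients 1,2,-6,-8,17,6,-20,8,0,0,0 for degrees 0…10.
[t^10] = 1·0 + 2·6 + 1·17 = 29.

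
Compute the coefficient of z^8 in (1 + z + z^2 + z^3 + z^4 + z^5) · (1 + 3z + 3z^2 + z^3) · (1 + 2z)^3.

(1 + z + z^2 + z^3 + z^4 + z^5) has coefficients 1,1,1,1,1,1 for degrees 0…5.
(1 + 3z + 3z^2 + z^3) has coefficients 1,3,3,1,0,0,0,0,0 for degrees 0…8.
Finally multiplying by (1 + 2z)^3, the product of all factors after the first has coefficients 1,9,33,63,66,36,8,0,0 for degrees 0…8.
[z^8] = 1·0 + 1·0 + 1·8 + 1·36 + 1·66 + 1·63 = 173.

173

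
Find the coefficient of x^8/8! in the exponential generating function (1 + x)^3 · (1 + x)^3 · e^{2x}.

1081600

The EGF product rule gives c_8 = Σ_{k_1+k_2+k_3=8} C(8; k_1,k_2,k_3) · ∏ g_i(k_i), where (1+x)^3 gives the falling factorial (3)_k; (1+x)^3 gives the falling factorial (3)_k; e^{2x} gives (2)^k.
g_1(k) for k = 0…8: 1, 3, 6, 6, 0, 0, 0, 0, 0.
g_2(k) for k = 0…8: 1, 3, 6, 6, 0, 0, 0, 0, 0.
g_3(k) for k = 0…8: 1, 2, 4, 8, 16, 32, 64, 128, 256.
First combine the last two factors: h(k) = Σ_j C(k,j)·g_2(j)·g_3(k−j) for k = 0…8: 1, 5, 22, 86, 304, 992, 3040, 8864, 24832.
c_8 = Σ_k C(8,k)·g_1(k)·h(8−k) = 1·1·24832 + 8·3·8864 + 28·6·3040 + 56·6·992 = 24832 + 212736 + 510720 + 333312 = 1081600.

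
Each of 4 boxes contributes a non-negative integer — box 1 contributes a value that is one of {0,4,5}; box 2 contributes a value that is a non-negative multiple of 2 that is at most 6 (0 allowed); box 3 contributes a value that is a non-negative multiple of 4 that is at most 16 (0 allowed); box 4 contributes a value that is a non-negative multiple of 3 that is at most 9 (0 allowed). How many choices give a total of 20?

11

The generating function for the choices is (1 + q^4 + q^5)·(1 + q^2 + q^4 + q^6)·(1 + q^4 + q^8 + q^12 + q^16)·(1 + q^3 + q^6 + q^9); the count is [q^20].
(1 + q^4 + q^5) has coefficients 1,0,0,0,1,1 for degrees 0…5.
(1 + q^2 + q^4 + q^6) has coefficients 1,0,1,0,1,0,1,0,0,0,0,0,0,0,0,0,0,0,0,0,0 for degrees 0…20.
Multiplying by (1 + q^4 + q^8 + q^12 + q^16) gives running coefficients 1,0,1,0,2,0,2,0,2,0,2,0,2,0,2,0,2,0,2,0,1 for degrees 0…20.
Finally multiplying by (1 + q^3 + q^6 + q^9), the product of all factors after the first has coefficients 1,0,1,1,2,1,3,2,3,3,4,3,4,4,4,4,4,4,4,4,3 for degrees 0…20.
[q^20] = 1·3 + 1·4 + 1·4 = 11.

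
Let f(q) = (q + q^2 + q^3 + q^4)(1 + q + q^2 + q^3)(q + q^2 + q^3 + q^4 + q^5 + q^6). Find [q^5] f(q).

(q + q^2 + q^3 + q^4) has coefficients 0,1,1,1,1 for degrees 0…4.
(1 + q + q^2 + q^3) has coefficients 1,1,1,1,0,0 for degrees 0…5.
Finally multiplying by (q + q^2 + q^3 + q^4 + q^5 + q^6), the product of all factors after the first has coefficients 0,1,2,3,4,4 for degrees 0…5.
[q^5] = 1·4 + 1·3 + 1·2 + 1·1 = 10.

10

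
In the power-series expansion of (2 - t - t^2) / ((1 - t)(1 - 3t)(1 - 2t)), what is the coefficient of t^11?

Partial fractions give a closed form: a_n = (7)·3^n + (-5)·2^n.
At n = 11: a_11 = 1229789.

1229789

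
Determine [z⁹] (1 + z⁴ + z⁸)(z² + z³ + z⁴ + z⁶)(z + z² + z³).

4

(1 + z⁴ + z⁸) has coefficients 1,0,0,0,1,0,0,0,1 for degrees 0…8.
(z² + z³ + z⁴ + z⁶) has coefficients 0,0,1,1,1,0,1,0,0,0 for degrees 0…9.
Finally multiplying by (z + z² + z³), the product of all factors after the first has coefficients 0,0,0,1,2,3,2,2,1,1 for degrees 0…9.
[z⁹] = 1·1 + 1·3 + 1·0 = 4.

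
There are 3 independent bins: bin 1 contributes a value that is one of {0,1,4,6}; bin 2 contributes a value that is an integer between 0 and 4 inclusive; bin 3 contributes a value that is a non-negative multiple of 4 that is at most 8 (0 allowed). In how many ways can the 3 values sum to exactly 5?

The generating function for the choices is (1 + z + z^4 + z^6)·(1 + z + z^2 + z^3 + z^4)·(1 + z^4 + z^8); the count is [z^5].
(1 + z + z^4 + z^6) has coefficients 1,1,0,0,1,0 for degrees 0…5.
(1 + z + z^2 + z^3 + z^4) has coefficients 1,1,1,1,1,0 for degrees 0…5.
Finally multiplying by (1 + z^4 + z^8), the product of all factors after the first has coefficients 1,1,1,1,2,1 for degrees 0…5.
[z^5] = 1·1 + 1·2 + 1·1 = 4.

4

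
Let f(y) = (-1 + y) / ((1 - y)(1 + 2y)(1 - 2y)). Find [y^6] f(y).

-64

The denominator gives the recurrence a_n = a_(n−1) + 4a_(n−2) − 4a_(n−3) for n ≥ 3; the numerator fixes a_0 = -1, a_1 = 0, a_2 = -4.
Iterating: -1, 0, -4, 0, -16, 0, -64, so a_6 = -64.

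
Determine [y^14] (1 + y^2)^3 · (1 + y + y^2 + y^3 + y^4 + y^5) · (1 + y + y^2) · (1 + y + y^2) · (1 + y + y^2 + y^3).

(1 + y^2)^3 has coefficients 1,0,3,0,3,0,1 for degrees 0…6.
(1 + y + y^2 + y^3 + y^4 + y^5) has coefficients 1,1,1,1,1,1,0,0,0,0,0,0,0,0,0 for degrees 0…14.
Multiplying by (1 + y + y^2) gives running coefficients 1,2,3,3,3,3,2,1,0,0,0,0,0,0,0 for degrees 0…14.
Multiplying by (1 + y + y^2) gives running coefficients 1,3,6,8,9,9,8,6,3,1,0,0,0,0,0 for degrees 0…14.
Finally multiplying by (1 + y + y^2 + y^3), the product of all factors after the first has coefficients 1,4,10,18,26,32,34,32,26,18,10,4,1,0,0 for degrees 0…14.
[y^14] = 1·0 + 3·1 + 3·10 + 1·26 = 59.

59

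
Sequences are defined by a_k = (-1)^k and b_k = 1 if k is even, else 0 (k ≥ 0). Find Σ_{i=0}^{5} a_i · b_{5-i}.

The convolution is the x^5 coefficient of A(x)B(x).
Σ = 1·0 − 1·1 + 1·0 − 1·1 + 1·0 − 1·1 = -3.

-3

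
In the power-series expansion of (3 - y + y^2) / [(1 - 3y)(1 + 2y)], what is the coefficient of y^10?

99951

The denominator gives the recurrence a_n = a_(n−1) + 6a_(n−2) for n ≥ 3; the numerator fixes a_0 = 3, a_1 = 2, a_2 = 21.
Iterating: 3, 2, 21, 33, 159, 357, 1311, 3453, 11319, 32037, 99951, so a_10 = 99951.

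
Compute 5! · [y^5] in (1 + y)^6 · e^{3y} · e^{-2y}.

4051

The EGF product rule gives c_5 = Σ_{k_1+k_2+k_3=5} C(5; k_1,k_2,k_3) · ∏ g_i(k_i), where (1+y)^6 gives the falling factorial (6)_k; e^{3y} gives (3)^k; e^{-2y} gives (-2)^k.
g_1(k) for k = 0…5: 1, 6, 30, 120, 360, 720.
g_2(k) for k = 0…5: 1, 3, 9, 27, 81, 243.
g_3(k) for k = 0…5: 1, -2, 4, -8, 16, -32.
First combine the last two factors: h(k) = Σ_j C(k,j)·g_2(j)·g_3(k−j) for k = 0…5: 1, 1, 1, 1, 1, 1.
c_5 = Σ_k C(5,k)·g_1(k)·h(5−k) = 1·1·1 + 5·6·1 + 10·30·1 + 10·120·1 + 5·360·1 + 1·720·1 = 1 + 30 + 300 + 1200 + 1800 + 720 = 4051.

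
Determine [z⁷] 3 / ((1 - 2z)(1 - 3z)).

The denominator gives the recurrence a_n = 5a_(n−1) − 6a_(n−2) for n ≥ 2; the numerator fixes a_0 = 3, a_1 = 15.
Iterating: 3, 15, 57, 195, 633, 1995, 6177, 18915, so a_7 = 18915.

18915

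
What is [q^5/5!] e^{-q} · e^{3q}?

The EGF product rule gives c_5 = Σ_{k_1+k_2=5} C(5; k_1,k_2) · ∏ g_i(k_i), where e^{-q} gives (-1)^k; e^{3q} gives (3)^k.
g_1(k) for k = 0…5: 1, -1, 1, -1, 1, -1.
g_2(k) for k = 0…5: 1, 3, 9, 27, 81, 243.
c_5 = Σ_k C(5,k)·g_1(k)·g_2(5−k) = 1·1·243 + 5·(-1)·81 + 10·1·27 + 10·(-1)·9 + 5·1·3 + 1·(-1)·1 = 243 − 405 + 270 − 90 + 15 − 1 = 32.

32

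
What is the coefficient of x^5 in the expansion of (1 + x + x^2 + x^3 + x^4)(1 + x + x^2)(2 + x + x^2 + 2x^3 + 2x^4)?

20

(1 + x + x^2 + x^3 + x^4) has coefficients 1,1,1,1,1 for degrees 0…4.
(1 + x + x^2) has coefficients 1,1,1,0,0,0 for degrees 0…5.
Finally multiplying by (2 + x + x^2 + 2x^3 + 2x^4), the product of all factors after the first has coefficients 2,3,4,4,5,4 for degrees 0…5.
[x^5] = 1·4 + 1·5 + 1·4 + 1·4 + 1·3 = 20.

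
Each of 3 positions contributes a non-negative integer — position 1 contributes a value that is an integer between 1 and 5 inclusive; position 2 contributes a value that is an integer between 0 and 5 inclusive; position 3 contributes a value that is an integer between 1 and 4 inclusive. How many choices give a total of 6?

The generating function for the choices is (y + y^2 + y^3 + y^4 + y^5)·(1 + y + y^2 + y^3 + y^4 + y^5)·(y + y^2 + y^3 + y^4); the count is [y^6].
(y + y^2 + y^3 + y^4 + y^5) has coefficients 0,1,1,1,1,1 for degrees 0…5.
(1 + y + y^2 + y^3 + y^4 + y^5) has coefficients 1,1,1,1,1,1,0 for degrees 0…6.
Finally multiplying by (y + y^2 + y^3 + y^4), the product of all factors after the first has coefficients 0,1,2,3,4,4,4 for degrees 0…6.
[y^6] = 1·4 + 1·4 + 1·3 + 1·2 + 1·1 = 14.

14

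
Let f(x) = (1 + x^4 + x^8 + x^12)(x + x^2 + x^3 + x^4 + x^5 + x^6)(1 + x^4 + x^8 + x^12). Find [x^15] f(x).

(1 + x^4 + x^8 + x^12) has coefficients 1,0,0,0,1,0,0,0,1,0,0,0,1 for degrees 0…12.
(x + x^2 + x^3 + x^4 + x^5 + x^6) has coefficients 0,1,1,1,1,1,1,0,0,0,0,0,0,0,0,0 for degrees 0…15.
Finally multiplying by (1 + x^4 + x^8 + x^12), the product of all factors after the first has coefficients 0,1,1,1,1,2,2,1,1,2,2,1,1,2,2,1 for degrees 0…15.
[x^15] = 1·1 + 1·1 + 1·1 + 1·1 = 4.

4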